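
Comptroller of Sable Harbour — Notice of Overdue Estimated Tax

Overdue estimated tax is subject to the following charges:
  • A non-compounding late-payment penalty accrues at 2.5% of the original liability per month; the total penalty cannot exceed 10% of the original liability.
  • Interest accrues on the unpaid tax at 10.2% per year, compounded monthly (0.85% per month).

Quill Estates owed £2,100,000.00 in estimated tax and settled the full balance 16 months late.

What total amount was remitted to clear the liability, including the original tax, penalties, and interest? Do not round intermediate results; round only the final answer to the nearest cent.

Penalty (uncapped): 16 × 2.5% × £2,100,000.00 = £840,000.00; cap = 10% × £2,100,000.00 = £210,000.00 → penalty = £210,000.00
Interest: £2,100,000.00 × ((1 + 0.0085)^16 − 1) = £2,100,000.00 × 0.1450236… = £304,549.5755…
Total = £2,100,000.00 + £210,000.0000 + £304,549.5755… = £2,614,549.58

£2,614,549.58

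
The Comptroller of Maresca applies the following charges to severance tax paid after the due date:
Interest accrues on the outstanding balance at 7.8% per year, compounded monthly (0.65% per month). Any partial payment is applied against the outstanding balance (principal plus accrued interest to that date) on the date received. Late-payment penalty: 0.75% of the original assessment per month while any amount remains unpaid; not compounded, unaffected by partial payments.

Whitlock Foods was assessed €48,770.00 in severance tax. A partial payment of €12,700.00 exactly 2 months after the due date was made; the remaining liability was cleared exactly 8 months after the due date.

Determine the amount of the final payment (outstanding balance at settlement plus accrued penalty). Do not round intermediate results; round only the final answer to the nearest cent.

€41,087.27

Balance at month 2: €48,770.0000 × (1 + 0.0065)^2 = €49,406.0705…
After €12,700.00 payment: €49,406.0705… − €12,700.00 = €36,706.0705…
Balance at month 8: €36,706.0705… × (1 + 0.0065)^6 = €38,161.0723…
Penalty: 8 × 0.75% × €48,770.00 = €2,926.20
Final settlement = outstanding balance + penalty = €38,161.0723… + €2,926.20 = €41,087.27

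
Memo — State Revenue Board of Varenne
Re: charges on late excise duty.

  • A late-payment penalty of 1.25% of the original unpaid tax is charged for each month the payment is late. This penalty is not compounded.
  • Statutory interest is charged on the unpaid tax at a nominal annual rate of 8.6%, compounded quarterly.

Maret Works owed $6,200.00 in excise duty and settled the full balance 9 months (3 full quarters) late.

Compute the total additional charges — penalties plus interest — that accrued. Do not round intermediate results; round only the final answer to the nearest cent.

$1,106.06

Late-payment penalty: 9 × 1.25% × $6,200.00 = $697.50
Interest (8.6%/yr ÷ 4 = 2.15%/quarter): $6,200.00 × ((1 + 0.0215)^3 − 1) = $408.5595…
Penalties + interest = $697.5000 + $408.5595… = $1,106.06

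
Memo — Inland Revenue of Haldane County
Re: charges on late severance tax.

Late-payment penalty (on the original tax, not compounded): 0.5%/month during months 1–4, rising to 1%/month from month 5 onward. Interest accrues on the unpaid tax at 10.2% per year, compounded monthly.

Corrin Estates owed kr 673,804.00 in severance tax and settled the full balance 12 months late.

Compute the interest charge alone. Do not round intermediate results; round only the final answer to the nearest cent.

Interest (10.2%/yr ÷ 12 = 0.85%/month): kr 673,804.00 × ((1 + 0.0085)^12 − 1) = kr 72,033.8433…

kr 72,033.84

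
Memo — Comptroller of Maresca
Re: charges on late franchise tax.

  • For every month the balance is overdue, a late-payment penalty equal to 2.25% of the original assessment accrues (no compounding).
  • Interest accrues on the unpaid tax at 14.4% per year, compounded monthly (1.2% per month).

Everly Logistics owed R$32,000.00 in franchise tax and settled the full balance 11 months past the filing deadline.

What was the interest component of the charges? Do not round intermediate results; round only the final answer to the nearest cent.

Interest: R$32,000.00 × ((1 + 0.012)^11 − 1) = R$32,000.00 × 0.1402121… = R$4,486.7865…

R$4,486.79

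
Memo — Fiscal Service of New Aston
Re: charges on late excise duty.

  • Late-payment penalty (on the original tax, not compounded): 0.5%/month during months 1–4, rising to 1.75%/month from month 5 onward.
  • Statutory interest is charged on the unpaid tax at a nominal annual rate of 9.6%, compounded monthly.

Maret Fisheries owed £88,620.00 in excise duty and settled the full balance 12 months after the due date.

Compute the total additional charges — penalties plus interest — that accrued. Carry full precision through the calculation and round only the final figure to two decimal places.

Penalty, months 1–4: 4 × 0.5% × £88,620.00 = £1,772.40
Penalty, months 5–12: 8 × 1.75% × £88,620.00 = £12,406.80
Interest (9.6%/yr ÷ 12 = 0.8%/month): £88,620.00 × ((1 + 0.008)^12 − 1) = £8,892.0150…
Penalties + interest = £14,179.2000 + £8,892.0150… = £23,071.22

£23,071.22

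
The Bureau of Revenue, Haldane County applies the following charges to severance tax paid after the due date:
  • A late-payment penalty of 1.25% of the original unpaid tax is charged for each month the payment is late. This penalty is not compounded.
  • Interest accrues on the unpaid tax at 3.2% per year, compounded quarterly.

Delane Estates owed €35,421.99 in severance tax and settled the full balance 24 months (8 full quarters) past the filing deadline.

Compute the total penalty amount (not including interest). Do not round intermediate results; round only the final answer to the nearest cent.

Late-payment penalty = 1.25% × €35,421.99 × 24 mo = €10,626.60…

€10,626.60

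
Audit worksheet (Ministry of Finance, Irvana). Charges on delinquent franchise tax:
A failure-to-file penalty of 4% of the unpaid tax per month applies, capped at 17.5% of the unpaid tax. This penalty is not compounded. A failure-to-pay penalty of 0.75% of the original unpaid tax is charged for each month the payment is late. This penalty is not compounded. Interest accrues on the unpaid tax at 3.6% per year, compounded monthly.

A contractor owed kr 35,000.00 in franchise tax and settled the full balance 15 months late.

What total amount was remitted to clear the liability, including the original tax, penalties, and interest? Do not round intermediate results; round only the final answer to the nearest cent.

kr 46,671.01

Failure-to-file: 15 × 4% × kr 35,000.00 = kr 21,000.00, capped at 17.5% × kr 35,000.00 = kr 6,125.00
Failure-to-pay penalty = 0.75% × kr 35,000.00 × 15 mo = kr 3,937.50
Interest (3.6%/yr ÷ 12 = 0.3%/month): kr 35,000.00 × ((1 + 0.003)^15 − 1) = kr 1,608.5089…
Total = kr 35,000.00 + kr 10,062.5000 + kr 1,608.5089… = kr 46,671.01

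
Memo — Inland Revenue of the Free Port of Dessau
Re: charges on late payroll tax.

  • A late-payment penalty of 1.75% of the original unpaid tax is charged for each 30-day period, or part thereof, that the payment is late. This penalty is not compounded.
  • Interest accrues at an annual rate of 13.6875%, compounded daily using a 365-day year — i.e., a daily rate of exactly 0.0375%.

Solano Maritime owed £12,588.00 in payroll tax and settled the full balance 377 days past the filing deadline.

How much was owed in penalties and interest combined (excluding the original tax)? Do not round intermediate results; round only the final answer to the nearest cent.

Penalty periods: ⌈377/30⌉ = 13; penalty = 13 × 1.75% × £12,588.00 = £2,863.77
Interest: £12,588.00 × ((1 + 0.000375)^377 − 1) = £12,588.00 × 0.15182599… = £1,911.1855…
Penalties + interest = £2,863.7700 + £1,911.1855… = £4,774.96

£4,774.96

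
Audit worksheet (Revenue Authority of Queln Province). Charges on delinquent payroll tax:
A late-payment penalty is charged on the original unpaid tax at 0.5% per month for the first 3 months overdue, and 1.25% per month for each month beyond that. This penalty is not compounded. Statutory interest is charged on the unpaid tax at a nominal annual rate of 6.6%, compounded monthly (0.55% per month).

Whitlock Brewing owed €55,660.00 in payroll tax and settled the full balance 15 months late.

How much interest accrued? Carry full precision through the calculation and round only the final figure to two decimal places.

Interest: €55,660.00 × ((1 + 0.0055)^15 − 1) = €55,660.00 × 0.0857532… = €4,773.0239…

€4,773.02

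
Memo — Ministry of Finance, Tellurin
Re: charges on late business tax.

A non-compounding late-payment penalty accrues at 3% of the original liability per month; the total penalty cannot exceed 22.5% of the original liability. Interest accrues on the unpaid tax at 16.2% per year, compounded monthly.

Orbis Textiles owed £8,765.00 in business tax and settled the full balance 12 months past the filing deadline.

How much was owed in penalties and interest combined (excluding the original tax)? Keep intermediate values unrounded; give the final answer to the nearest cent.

£3,502.38

Penalty (uncapped): 12 × 3% × £8,765.00 = £3,155.40; cap = 22.5% × £8,765.00 = £1,972.13… → penalty = £1,972.13…
Interest (16.2%/yr ÷ 12 = 1.35%/month): £8,765.00 × ((1 + 0.0135)^12 − 1) = £1,530.2514…
Penalties + interest = £1,972.1250 + £1,530.2514… = £3,502.38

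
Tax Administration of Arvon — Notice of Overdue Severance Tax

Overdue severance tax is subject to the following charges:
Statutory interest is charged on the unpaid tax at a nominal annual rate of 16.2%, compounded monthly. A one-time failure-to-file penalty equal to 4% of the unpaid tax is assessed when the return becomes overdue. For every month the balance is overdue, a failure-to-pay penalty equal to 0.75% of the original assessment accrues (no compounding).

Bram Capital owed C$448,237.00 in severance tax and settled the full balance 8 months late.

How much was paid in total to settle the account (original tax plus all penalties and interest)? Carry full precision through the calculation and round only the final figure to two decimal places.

C$543,820.46

Failure-to-file penalty: 4% × C$448,237.00 = C$17,929.48
Failure-to-pay penalty = 0.75% × C$448,237.00 × 8 mo = C$26,894.22
Interest (16.2%/yr ÷ 12 = 1.35%/month): C$448,237.00 × ((1 + 0.0135)^8 − 1) = C$50,759.7615…
Total = C$448,237.00 + C$44,823.7000 + C$50,759.7615… = C$543,820.46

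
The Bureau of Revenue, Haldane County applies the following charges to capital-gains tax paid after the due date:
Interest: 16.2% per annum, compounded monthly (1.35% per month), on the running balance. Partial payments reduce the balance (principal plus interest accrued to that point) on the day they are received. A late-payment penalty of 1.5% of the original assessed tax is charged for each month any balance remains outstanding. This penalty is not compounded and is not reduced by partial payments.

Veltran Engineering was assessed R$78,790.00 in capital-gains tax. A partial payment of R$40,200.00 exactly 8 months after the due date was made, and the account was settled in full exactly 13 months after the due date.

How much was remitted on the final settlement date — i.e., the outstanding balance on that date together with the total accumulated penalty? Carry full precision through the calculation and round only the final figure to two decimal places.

R$66,171.33

Balance at month 8: R$78,790.0000 × (1 + 0.0135)^8 = R$87,712.4263…
After R$40,200.00 payment: R$87,712.4263… − R$40,200.00 = R$47,512.4263…
Balance at month 13: R$47,512.4263… × (1 + 0.0135)^5 = R$50,807.2834…
Penalty: 13 × 1.5% × R$78,790.00 = R$15,364.05
Final settlement = outstanding balance + penalty = R$50,807.2834… + R$15,364.05 = R$66,171.33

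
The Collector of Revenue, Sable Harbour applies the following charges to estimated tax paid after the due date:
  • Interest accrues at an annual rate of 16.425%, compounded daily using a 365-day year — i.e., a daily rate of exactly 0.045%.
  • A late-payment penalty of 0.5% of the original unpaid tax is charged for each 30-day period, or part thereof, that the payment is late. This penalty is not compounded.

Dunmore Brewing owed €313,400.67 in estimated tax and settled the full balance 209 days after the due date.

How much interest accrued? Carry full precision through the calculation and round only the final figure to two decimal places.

€30,898.62

Interest: €313,400.67 × ((1 + 0.00045)^209 − 1) = €313,400.67 × 0.09859143… = €30,898.6216…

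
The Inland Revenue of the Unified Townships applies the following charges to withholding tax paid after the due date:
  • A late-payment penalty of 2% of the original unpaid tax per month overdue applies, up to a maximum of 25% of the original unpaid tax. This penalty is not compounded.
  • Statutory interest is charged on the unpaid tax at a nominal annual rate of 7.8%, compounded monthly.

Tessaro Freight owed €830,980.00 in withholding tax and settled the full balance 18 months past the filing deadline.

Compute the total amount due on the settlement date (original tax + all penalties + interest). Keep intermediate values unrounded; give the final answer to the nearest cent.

Penalty (uncapped): 18 × 2% × €830,980.00 = €299,152.80; cap = 25% × €830,980.00 = €207,745.00 → penalty = €207,745.00
Interest (7.8%/yr ÷ 12 = 0.65%/month): €830,980.00 × ((1 + 0.0065)^18 − 1) = €102,787.1629…
Total = €830,980.00 + €207,745.0000 + €102,787.1629… = €1,141,512.16

€1,141,512.16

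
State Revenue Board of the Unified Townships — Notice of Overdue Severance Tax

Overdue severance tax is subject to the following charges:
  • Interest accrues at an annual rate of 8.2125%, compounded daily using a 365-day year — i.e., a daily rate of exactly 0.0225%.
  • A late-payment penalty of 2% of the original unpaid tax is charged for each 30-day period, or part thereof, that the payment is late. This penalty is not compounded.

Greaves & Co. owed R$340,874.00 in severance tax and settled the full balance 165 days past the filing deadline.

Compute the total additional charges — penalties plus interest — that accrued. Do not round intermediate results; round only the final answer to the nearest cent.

R$53,796.19

Penalty periods: ⌈165/30⌉ = 6; penalty = 6 × 2% × R$340,874.00 = R$40,904.88
Interest: R$340,874.00 × ((1 + 0.000225)^165 − 1) = R$340,874.00 × 0.03781841… = R$12,891.3116…
Penalties + interest = R$40,904.8800 + R$12,891.3116… = R$53,796.19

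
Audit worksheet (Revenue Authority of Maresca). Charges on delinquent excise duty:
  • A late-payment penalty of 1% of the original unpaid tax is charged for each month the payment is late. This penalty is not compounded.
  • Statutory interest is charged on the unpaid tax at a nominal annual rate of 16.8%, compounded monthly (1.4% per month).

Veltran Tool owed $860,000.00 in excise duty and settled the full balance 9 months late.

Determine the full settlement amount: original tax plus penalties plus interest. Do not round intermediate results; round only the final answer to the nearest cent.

$1,052,030.61

Late-payment penalty: 9 × 1% × $860,000.00 = $77,400.00
Interest: $860,000.00 × ((1 + 0.014)^9 − 1) = $860,000.00 × 0.1332914… = $114,630.6081…
Total = $860,000.00 + $77,400.0000 + $114,630.6081… = $1,052,030.61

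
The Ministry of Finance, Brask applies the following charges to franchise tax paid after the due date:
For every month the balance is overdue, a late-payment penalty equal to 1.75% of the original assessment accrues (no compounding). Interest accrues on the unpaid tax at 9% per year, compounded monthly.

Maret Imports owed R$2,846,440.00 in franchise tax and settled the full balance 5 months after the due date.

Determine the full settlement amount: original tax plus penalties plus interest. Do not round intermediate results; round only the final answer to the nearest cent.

R$3,203,858.18

Late-payment penalty: 5 × 1.75% × R$2,846,440.00 = R$249,063.50
Interest (9%/yr ÷ 12 = 0.75%/month): R$2,846,440.00 × ((1 + 0.0075)^5 − 1) = R$108,354.6760…
Total = R$2,846,440.00 + R$249,063.5000 + R$108,354.6760… = R$3,203,858.18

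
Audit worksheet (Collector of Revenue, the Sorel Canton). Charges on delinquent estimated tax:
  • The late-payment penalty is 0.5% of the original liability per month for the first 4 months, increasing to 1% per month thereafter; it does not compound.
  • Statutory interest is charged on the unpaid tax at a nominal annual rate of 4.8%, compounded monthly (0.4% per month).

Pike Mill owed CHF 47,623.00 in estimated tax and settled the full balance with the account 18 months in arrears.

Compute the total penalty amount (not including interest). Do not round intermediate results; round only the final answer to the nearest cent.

Penalty, months 1–4: 4 × 0.5% × CHF 47,623.00 = CHF 952.46
Penalty, months 5–18: 14 × 1% × CHF 47,623.00 = CHF 6,667.22
Total penalty = CHF 952.46 + CHF 6,667.22 = CHF 7,619.68

CHF 7,619.68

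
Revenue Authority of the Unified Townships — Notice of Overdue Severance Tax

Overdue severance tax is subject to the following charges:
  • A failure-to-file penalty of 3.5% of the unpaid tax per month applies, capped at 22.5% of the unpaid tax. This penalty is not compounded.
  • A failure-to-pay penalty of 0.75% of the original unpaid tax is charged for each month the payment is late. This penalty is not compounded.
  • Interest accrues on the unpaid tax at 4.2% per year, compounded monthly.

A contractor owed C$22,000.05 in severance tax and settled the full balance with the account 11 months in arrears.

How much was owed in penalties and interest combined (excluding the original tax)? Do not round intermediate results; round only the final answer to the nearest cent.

C$7,627.00

Failure-to-file: 11 × 3.5% × C$22,000.05 = C$8,470.02…, capped at 22.5% × C$22,000.05 = C$4,950.01…
Failure-to-pay penalty: 11 × 0.75% × C$22,000.05 = C$1,815.00…
Interest (4.2%/yr ÷ 12 = 0.35%/month): C$22,000.05 × ((1 + 0.0035)^11 − 1) = C$861.9812…
Penalties + interest = C$6,765.0154… + C$861.9812… = C$7,627.00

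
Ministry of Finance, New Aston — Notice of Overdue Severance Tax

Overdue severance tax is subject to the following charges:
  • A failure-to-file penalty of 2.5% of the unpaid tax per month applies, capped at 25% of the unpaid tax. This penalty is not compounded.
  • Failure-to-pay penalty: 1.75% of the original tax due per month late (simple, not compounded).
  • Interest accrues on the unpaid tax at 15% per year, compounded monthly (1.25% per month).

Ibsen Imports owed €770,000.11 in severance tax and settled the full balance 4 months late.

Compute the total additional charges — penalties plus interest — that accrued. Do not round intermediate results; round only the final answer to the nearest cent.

€170,127.93

Failure-to-file: 4 × 2.5% × €770,000.11 = €77,000.01… (under the 25% cap)
Failure-to-pay penalty: 4 × 1.75% × €770,000.11 = €53,900.01…
Interest: €770,000.11 × ((1 + 0.0125)^4 − 1) = €770,000.11 × 0.0509453… = €39,227.9150…
Penalties + interest = €130,900.0187 + €39,227.9150… = €170,127.93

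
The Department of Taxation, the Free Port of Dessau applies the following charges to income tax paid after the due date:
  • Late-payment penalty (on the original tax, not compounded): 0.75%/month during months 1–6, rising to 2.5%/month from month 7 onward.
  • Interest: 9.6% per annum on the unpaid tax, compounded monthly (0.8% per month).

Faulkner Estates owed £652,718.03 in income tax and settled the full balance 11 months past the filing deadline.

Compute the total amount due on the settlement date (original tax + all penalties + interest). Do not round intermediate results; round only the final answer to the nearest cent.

Penalty, months 1–6: 6 × 0.75% × £652,718.03 = £29,372.31…
Penalty, months 7–11: 5 × 2.5% × £652,718.03 = £81,589.75…
Interest: £652,718.03 × ((1 + 0.008)^11 − 1) = £652,718.03 × 0.0916058… = £59,792.7880…
Total = £652,718.03 + £110,962.0651 + £59,792.7880… = £823,472.88

£823,472.88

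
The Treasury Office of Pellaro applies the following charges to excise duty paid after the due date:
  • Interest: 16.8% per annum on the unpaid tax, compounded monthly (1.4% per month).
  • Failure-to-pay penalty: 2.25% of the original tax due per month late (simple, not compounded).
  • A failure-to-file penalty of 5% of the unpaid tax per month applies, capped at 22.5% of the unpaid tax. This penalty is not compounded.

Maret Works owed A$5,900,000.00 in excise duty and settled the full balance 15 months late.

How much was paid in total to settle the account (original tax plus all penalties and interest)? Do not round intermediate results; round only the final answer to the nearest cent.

A$10,586,857.41

Failure-to-file: 15 × 5% × A$5,900,000.00 = A$4,425,000.00, capped at 22.5% × A$5,900,000.00 = A$1,327,500.00
Failure-to-pay penalty: 15 × 2.25% × A$5,900,000.00 = A$1,991,250.00
Interest: A$5,900,000.00 × ((1 + 0.014)^15 − 1) = A$5,900,000.00 × 0.2318826… = A$1,368,107.4067…
Total = A$5,900,000.00 + A$3,318,750.0000 + A$1,368,107.4067… = A$10,586,857.41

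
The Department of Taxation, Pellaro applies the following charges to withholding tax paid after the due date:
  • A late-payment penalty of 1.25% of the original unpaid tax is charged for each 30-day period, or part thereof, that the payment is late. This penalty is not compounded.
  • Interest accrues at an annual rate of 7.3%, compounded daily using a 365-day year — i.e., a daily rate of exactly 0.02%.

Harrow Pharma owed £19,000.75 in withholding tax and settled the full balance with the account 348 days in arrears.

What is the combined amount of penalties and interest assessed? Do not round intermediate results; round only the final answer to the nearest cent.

Penalty periods: ⌈348/30⌉ = 12; penalty = 12 × 1.25% × £19,000.75 = £2,850.11…
Interest: £19,000.75 × ((1 + 0.0002)^348 − 1) = £19,000.75 × 0.07207180… = £1,369.4183…
Penalties + interest = £2,850.1125 + £1,369.4183… = £4,219.53

£4,219.53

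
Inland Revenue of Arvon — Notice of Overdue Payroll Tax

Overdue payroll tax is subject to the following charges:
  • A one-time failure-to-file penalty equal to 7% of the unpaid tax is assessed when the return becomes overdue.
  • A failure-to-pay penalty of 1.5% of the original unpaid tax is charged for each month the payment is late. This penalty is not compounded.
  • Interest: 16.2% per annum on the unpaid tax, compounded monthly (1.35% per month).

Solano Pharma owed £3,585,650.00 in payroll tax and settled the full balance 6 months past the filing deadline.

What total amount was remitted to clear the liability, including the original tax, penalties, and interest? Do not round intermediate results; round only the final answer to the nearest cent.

£4,459,772.16

Failure-to-file penalty: 7% × £3,585,650.00 = £250,995.50
Failure-to-pay penalty: 6 × 1.5% × £3,585,650.00 = £322,708.50
Interest: £3,585,650.00 × ((1 + 0.0135)^6 − 1) = £3,585,650.00 × 0.0837835… = £300,418.1577…
Total = £3,585,650.00 + £573,704.0000 + £300,418.1577… = £4,459,772.16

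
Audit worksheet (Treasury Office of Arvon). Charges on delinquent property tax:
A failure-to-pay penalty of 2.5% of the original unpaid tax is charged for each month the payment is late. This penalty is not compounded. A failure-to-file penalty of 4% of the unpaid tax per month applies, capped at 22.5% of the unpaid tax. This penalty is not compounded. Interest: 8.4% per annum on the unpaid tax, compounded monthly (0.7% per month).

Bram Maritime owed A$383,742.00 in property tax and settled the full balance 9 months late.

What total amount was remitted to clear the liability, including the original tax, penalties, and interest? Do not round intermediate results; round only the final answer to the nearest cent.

A$581,289.74

Failure-to-file: 9 × 4% × A$383,742.00 = A$138,147.12, capped at 22.5% × A$383,742.00 = A$86,341.95
Failure-to-pay penalty: 9 × 2.5% × A$383,742.00 = A$86,341.95
Interest: A$383,742.00 × ((1 + 0.007)^9 − 1) = A$383,742.00 × 0.0647931… = A$24,863.8402…
Total = A$383,742.00 + A$172,683.9000 + A$24,863.8402… = A$581,289.74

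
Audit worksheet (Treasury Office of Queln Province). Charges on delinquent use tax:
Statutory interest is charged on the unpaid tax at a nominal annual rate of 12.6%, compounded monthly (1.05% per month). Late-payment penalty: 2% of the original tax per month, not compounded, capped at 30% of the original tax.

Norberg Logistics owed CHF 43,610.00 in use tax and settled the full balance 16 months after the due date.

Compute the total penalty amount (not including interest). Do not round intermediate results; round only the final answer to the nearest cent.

CHF 13,083.00

Penalty (uncapped): 16 × 2% × CHF 43,610.00 = CHF 13,955.20; cap = 30% × CHF 43,610.00 = CHF 13,083.00 → penalty = CHF 13,083.00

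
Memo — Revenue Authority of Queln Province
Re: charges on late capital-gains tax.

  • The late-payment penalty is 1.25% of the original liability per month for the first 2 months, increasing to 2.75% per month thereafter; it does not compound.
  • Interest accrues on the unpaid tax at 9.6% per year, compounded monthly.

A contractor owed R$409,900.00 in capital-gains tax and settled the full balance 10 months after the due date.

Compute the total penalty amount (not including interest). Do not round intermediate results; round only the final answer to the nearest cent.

Penalty, months 1–2: 2 × 1.25% × R$409,900.00 = R$10,247.50
Penalty, months 3–10: 8 × 2.75% × R$409,900.00 = R$90,178.00
Total penalty = R$10,247.50 + R$90,178.00 = R$100,425.50

R$100,425.50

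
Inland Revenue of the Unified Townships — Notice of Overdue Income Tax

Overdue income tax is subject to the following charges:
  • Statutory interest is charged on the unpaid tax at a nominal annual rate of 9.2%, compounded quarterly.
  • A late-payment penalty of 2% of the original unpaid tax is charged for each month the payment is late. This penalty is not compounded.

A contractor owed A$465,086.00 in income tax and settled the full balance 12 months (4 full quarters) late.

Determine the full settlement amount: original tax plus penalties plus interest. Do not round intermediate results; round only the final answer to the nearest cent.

Late-payment penalty: 12 × 2% × A$465,086.00 = A$111,620.64
Interest (9.2%/yr ÷ 4 = 2.3%/quarter): A$465,086.00 × ((1 + 0.023)^4 − 1) = A$44,286.8599…
Total = A$465,086.00 + A$111,620.6400 + A$44,286.8599… = A$620,993.50

A$620,993.50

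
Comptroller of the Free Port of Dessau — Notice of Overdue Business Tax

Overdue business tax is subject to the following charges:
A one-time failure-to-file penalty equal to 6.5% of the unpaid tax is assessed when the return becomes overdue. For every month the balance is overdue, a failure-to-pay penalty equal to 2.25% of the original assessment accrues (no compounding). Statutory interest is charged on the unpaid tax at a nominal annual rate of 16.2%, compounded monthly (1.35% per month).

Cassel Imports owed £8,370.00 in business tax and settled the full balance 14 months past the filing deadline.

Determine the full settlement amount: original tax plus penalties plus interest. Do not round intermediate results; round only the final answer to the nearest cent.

£13,279.13

Failure-to-file penalty: 6.5% × £8,370.00 = £544.05
Failure-to-pay penalty = 2.25% × £8,370.00 × 14 mo = £2,636.55
Interest: £8,370.00 × ((1 + 0.0135)^14 − 1) = £8,370.00 × 0.2065145… = £1,728.5263…
Total = £8,370.00 + £3,180.6000 + £1,728.5263… = £13,279.13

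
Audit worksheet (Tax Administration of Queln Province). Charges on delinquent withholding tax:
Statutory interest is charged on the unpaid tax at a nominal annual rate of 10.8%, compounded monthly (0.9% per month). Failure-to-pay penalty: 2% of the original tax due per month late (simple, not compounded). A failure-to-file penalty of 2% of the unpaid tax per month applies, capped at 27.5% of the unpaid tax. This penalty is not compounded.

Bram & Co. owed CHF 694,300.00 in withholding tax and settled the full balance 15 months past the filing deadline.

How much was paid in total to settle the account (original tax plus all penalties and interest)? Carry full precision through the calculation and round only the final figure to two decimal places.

CHF 1,193,394.66

Failure-to-file: 15 × 2% × CHF 694,300.00 = CHF 208,290.00, capped at 27.5% × CHF 694,300.00 = CHF 190,932.50
Failure-to-pay penalty = 2% × CHF 694,300.00 × 15 mo = CHF 208,290.00
Interest: CHF 694,300.00 × ((1 + 0.009)^15 − 1) = CHF 694,300.00 × 0.1438458… = CHF 99,872.1603…
Total = CHF 694,300.00 + CHF 399,222.5000 + CHF 99,872.1603… = CHF 1,193,394.66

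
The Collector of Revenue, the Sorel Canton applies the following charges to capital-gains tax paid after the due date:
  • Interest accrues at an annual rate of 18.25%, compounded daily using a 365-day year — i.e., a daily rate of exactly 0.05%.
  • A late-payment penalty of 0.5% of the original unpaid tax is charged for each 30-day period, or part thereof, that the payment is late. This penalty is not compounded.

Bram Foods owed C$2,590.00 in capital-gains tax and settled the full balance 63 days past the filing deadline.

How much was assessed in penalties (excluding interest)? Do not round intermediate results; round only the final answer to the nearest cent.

C$38.85

Penalty periods: ⌈63/30⌉ = 3; penalty = 3 × 0.5% × C$2,590.00 = C$38.85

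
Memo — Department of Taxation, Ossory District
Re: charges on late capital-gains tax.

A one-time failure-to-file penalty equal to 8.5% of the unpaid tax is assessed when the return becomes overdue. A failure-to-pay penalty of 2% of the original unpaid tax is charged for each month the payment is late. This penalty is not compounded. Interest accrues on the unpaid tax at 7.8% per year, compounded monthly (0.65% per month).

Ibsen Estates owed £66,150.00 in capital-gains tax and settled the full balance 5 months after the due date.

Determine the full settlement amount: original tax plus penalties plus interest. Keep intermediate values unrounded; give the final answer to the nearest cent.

£80,565.76

Failure-to-file penalty: 8.5% × £66,150.00 = £5,622.75
Failure-to-pay penalty = 2% × £66,150.00 × 5 mo = £6,615.00
Interest: £66,150.00 × ((1 + 0.0065)^5 − 1) = £66,150.00 × 0.0329253… = £2,178.0056…
Total = £66,150.00 + £12,237.7500 + £2,178.0056… = £80,565.76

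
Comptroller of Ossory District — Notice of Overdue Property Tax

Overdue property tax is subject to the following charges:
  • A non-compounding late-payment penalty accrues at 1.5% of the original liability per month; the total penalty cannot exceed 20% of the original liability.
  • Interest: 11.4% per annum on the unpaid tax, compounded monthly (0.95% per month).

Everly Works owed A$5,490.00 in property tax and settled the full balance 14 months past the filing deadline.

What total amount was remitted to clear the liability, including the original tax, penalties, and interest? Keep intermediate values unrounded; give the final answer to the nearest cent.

Penalty (uncapped): 14 × 1.5% × A$5,490.00 = A$1,152.90; cap = 20% × A$5,490.00 = A$1,098.00 → penalty = A$1,098.00
Interest: A$5,490.00 × ((1 + 0.0095)^14 − 1) = A$5,490.00 × 0.1415331… = A$777.0170…
Total = A$5,490.00 + A$1,098.0000 + A$777.0170… = A$7,365.02

A$7,365.02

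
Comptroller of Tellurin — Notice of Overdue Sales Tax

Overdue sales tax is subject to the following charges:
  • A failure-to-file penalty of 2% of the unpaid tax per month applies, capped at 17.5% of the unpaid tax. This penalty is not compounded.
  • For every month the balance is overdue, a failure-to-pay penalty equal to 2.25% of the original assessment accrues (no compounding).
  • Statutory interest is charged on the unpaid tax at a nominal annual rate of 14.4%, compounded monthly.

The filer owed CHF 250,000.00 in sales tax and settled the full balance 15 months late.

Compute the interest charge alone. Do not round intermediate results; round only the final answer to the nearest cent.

Interest (14.4%/yr ÷ 12 = 1.2%/month): CHF 250,000.00 × ((1 + 0.012)^15 − 1) = CHF 48,983.8268…

CHF 48,983.83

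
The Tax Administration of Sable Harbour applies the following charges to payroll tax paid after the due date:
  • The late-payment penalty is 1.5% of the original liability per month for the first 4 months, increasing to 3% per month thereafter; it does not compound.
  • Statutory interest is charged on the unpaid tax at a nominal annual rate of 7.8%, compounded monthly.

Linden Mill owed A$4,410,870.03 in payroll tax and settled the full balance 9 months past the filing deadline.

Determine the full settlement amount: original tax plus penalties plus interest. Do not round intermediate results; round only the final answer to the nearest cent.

A$5,602,000.32

Penalty, months 1–4: 4 × 1.5% × A$4,410,870.03 = A$264,652.20…
Penalty, months 5–9: 5 × 3% × A$4,410,870.03 = A$661,630.50…
Interest (7.8%/yr ÷ 12 = 0.65%/month): A$4,410,870.03 × ((1 + 0.0065)^9 − 1) = A$264,847.5808…
Total = A$4,410,870.03 + A$926,282.7063 + A$264,847.5808… = A$5,602,000.32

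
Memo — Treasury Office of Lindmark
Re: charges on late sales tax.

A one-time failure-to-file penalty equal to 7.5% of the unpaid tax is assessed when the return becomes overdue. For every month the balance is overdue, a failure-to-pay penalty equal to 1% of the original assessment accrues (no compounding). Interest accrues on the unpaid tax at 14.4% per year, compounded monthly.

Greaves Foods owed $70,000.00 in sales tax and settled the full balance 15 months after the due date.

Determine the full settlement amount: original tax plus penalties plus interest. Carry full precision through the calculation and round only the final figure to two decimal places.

$99,465.47

Failure-to-file penalty: 7.5% × $70,000.00 = $5,250.00
Failure-to-pay penalty: 15 × 1% × $70,000.00 = $10,500.00
Interest (14.4%/yr ÷ 12 = 1.2%/month): $70,000.00 × ((1 + 0.012)^15 − 1) = $13,715.4715…
Total = $70,000.00 + $15,750.0000 + $13,715.4715… = $99,465.47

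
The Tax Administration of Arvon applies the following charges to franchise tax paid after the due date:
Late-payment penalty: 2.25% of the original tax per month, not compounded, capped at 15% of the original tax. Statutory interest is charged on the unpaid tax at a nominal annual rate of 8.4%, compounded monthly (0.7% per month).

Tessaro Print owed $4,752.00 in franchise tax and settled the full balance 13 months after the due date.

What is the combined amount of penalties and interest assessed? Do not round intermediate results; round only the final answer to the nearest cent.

Penalty (uncapped): 13 × 2.25% × $4,752.00 = $1,389.96; cap = 15% × $4,752.00 = $712.80 → penalty = $712.80
Interest: $4,752.00 × ((1 + 0.007)^13 − 1) = $4,752.00 × 0.0949218… = $451.0686…
Penalties + interest = $712.8000 + $451.0686… = $1,163.87

$1,163.87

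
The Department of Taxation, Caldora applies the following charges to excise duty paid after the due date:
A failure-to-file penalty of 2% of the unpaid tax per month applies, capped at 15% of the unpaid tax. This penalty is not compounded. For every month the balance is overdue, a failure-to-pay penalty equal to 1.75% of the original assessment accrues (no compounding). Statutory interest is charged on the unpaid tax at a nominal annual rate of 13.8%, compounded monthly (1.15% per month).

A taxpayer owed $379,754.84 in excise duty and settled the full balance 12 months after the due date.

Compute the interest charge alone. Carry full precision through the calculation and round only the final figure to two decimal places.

Interest: $379,754.84 × ((1 + 0.0115)^12 − 1) = $379,754.84 × 0.1470719… = $55,851.2702…

$55,851.27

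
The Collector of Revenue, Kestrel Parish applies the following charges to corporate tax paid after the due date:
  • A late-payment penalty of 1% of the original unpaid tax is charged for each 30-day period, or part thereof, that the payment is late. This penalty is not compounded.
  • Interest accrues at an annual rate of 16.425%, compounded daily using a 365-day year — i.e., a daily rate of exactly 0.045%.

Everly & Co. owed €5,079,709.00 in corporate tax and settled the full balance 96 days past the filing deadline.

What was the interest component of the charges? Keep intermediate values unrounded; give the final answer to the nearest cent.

€224,200.87

Interest: €5,079,709.00 × ((1 + 0.00045)^96 − 1) = €5,079,709.00 × 0.04413656… = €224,200.8673…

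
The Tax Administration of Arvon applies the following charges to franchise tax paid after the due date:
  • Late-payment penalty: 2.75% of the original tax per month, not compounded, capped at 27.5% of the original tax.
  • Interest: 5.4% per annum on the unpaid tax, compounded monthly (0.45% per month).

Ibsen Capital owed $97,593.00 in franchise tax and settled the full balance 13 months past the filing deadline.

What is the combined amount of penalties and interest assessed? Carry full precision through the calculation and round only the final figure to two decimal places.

Penalty (uncapped): 13 × 2.75% × $97,593.00 = $34,889.50…; cap = 27.5% × $97,593.00 = $26,838.08… → penalty = $26,838.08…
Interest: $97,593.00 × ((1 + 0.0045)^13 − 1) = $97,593.00 × 0.0601059… = $5,865.9109…
Penalties + interest = $26,838.0750 + $5,865.9109… = $32,703.99

$32,703.99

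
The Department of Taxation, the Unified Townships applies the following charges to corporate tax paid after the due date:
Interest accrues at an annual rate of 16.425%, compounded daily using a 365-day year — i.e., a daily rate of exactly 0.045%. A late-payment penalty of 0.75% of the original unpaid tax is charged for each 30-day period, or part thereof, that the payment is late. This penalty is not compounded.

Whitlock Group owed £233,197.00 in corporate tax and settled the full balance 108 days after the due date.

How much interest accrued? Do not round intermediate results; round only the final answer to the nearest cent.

Interest: £233,197.00 × ((1 + 0.00045)^108 − 1) = £233,197.00 × 0.04978887… = £11,610.6152…

£11,610.62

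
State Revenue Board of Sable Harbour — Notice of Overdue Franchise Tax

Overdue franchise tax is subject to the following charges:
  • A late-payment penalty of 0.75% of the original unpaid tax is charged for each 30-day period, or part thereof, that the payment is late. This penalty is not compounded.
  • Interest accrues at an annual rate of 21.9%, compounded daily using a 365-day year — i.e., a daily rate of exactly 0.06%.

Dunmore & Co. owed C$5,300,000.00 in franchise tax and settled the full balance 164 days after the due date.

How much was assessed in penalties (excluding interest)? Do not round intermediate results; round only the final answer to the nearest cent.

Penalty periods: ⌈164/30⌉ = 6; penalty = 6 × 0.75% × C$5,300,000.00 = C$238,500.00

C$238,500.00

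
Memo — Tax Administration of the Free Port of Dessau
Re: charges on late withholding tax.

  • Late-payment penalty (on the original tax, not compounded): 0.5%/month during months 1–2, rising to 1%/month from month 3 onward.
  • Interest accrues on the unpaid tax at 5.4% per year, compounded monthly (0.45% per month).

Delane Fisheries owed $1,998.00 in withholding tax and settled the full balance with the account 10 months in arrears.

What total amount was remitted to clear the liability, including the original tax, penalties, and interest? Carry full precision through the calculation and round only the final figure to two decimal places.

$2,269.57

Penalty, months 1–2: 2 × 0.5% × $1,998.00 = $19.98
Penalty, months 3–10: 8 × 1% × $1,998.00 = $159.84
Interest: $1,998.00 × ((1 + 0.0045)^10 − 1) = $1,998.00 × 0.0459223… = $91.7527…
Total = $1,998.00 + $179.8200 + $91.7527… = $2,269.57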